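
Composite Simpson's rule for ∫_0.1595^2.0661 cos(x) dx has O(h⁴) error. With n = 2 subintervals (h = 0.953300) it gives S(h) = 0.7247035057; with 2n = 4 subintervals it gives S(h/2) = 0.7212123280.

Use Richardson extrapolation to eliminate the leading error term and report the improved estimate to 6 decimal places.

0.720980

r = 4: numerator weight 16, denominator 15.
16*0.7212123280 − 0.7247035057 = 10.8146937423
R = 10.8146937423/15 = 0.7209795828
Gap between inputs: 3.491e-03; correction applied: −0.0002327452.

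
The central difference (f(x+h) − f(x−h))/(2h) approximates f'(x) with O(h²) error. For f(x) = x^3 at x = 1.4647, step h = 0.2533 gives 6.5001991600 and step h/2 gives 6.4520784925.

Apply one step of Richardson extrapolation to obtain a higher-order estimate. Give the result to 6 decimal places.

6.436038

Method order is 2; weight 2^2 = 4.
Numerator 4*A(h/2) − A(h) = 4*6.4520784925 − 6.5001991600 = 19.3081148100
Extrapolated: 19.3081148100 / 3 = 6.4360382700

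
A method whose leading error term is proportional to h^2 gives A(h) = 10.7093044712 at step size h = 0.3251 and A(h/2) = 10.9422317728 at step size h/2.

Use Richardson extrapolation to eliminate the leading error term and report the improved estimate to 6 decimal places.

11.019874

r = 2: numerator weight 4, denominator 3.
4×10.9422317728 − 10.7093044712 = 33.0596226200
(4×10.9422317728 − 10.7093044712)/(4 − 1) = 11.0198742067
Shift from A(h/2): +0.0776424339.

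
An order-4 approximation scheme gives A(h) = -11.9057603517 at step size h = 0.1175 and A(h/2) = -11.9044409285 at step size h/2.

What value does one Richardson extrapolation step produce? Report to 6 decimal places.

-11.904353

The method has order 4: 2^4 = 16.
16·(-11.9044409285) = -190.4710548560; (-190.4710548560) − (-11.9057603517) = -178.5652945043
(-178.5652945043) ÷ 15 = -11.9043529670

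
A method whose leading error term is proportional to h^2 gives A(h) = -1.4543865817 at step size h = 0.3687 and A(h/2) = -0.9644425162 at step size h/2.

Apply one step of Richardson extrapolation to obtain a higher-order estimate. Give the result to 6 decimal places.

Leading term ∝ h^2; use weight 4 = 2^2.
Numerator 4×A(h/2) − A(h) = 4×(-0.9644425162) − (-1.4543865817) = -2.4033834831
Extrapolated: (-2.4033834831) / 3 = -0.8011278277
Shift from A(h/2): +0.1633146885.

-0.801128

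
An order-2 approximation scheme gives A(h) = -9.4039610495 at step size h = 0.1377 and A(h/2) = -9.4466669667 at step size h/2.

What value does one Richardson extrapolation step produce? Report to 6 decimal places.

-9.460902

Order 2 gives 2^r = 4 and 2^r − 1 = 3.
Top: 4(-9.4466669667) − (-9.4039610495) = -28.3827068173
Extrapolated: (-28.3827068173) / 3 = -9.4609022724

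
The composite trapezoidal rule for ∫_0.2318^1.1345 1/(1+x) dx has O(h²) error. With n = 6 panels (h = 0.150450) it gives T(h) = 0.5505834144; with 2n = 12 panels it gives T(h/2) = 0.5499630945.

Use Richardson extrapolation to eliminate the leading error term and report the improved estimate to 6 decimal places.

The method has order 2: 2^2 = 4.
A(h/2) − A(h) = 0.5499630945 − 0.5505834144 = -0.0006203199
Correction (A(h/2) − A(h))/(4 − 1) = (-0.0006203199)/3 = -0.0002067733
R = 0.5499630945 − 0.0002067733 = 0.5497563212
Shift from A(h/2): −0.0002067733.

0.549756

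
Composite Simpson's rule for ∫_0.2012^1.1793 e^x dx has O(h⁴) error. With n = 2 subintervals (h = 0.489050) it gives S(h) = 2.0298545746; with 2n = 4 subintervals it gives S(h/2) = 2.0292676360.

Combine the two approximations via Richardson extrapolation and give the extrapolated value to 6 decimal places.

With r = 4 the leading error scales as h^4, so the weight is 2^4 = 16.
16×2.0292676360 = 32.4682821760; subtract 2.0298545746 → 30.4384276014
Denominator 16 − 1 = 15.
So the Richardson estimate is 2.0292285068.
Shift from A(h/2): −0.0000391292.

2.029229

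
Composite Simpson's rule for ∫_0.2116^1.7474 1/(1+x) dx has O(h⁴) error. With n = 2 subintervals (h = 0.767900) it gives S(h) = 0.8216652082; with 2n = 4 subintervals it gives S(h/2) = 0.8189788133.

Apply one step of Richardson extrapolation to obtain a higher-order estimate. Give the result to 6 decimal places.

Method order is 4; weight 2^4 = 16.
16*0.8189788133 = 13.1036610128; 13.1036610128 − 0.8216652082 = 12.2819958046
Divide by 2^4 − 1 = 15.
Extrapolated: 12.2819958046 / 15 = 0.8187997203

0.818800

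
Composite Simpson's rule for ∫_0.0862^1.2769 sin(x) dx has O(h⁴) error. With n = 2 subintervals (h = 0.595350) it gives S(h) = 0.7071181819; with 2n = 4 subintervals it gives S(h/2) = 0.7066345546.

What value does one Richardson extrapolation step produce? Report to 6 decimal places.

0.706602

The method has order 4: 2^4 = 16.
Top: 16(0.7066345546) − (0.7071181819) = 10.5990346917
10.5990346917 ÷ 15 = 0.7066023128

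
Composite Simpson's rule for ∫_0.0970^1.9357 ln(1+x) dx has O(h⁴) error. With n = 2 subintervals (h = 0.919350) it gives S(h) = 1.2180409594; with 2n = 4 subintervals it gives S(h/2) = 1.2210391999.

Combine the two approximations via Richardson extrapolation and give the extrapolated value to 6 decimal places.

1.221239

With r = 4 the leading error scales as h^4, so the weight is 2^4 = 16.
A(h/2) − A(h) = 1.2210391999 − 1.2180409594 = 0.0029982405
Correction (A(h/2) − A(h))/(16 − 1) = 0.0029982405/15 = 0.0001998827
R = 1.2210391999 + 0.0001998827 = 1.2212390826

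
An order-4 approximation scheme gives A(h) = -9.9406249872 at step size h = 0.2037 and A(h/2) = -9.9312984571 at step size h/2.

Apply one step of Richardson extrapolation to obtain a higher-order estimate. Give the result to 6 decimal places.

-9.930677

Error is O(h^4); halving h shrinks it by 2^4 = 16.
Numerator 16 × A(h/2) − A(h) = 16 × (-9.9312984571) − (-9.9406249872) = -148.9601503264
Denominator 16 − 1 = 15.
Extrapolated: (-148.9601503264) / 15 = -9.9306766884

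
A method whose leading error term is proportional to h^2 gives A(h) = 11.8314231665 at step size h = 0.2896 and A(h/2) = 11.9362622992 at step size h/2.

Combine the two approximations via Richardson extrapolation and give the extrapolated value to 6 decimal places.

11.971209

r = 2: numerator weight 4, denominator 3.
Numerator 4·A(h/2) − A(h) = 4·11.9362622992 − 11.8314231665 = 35.9136260303
Extrapolated: 35.9136260303 / 3 = 11.9712086768
Gap between inputs: 1.048e-01; correction applied: +0.0349463776.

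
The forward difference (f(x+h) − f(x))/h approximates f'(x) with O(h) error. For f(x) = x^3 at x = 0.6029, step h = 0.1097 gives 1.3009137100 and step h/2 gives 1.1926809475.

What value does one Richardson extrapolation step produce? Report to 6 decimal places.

1.084448

The method has order 1: 2^1 = 2.
Numerator 2·A(h/2) − A(h) = 2·1.1926809475 − 1.3009137100 = 1.0844481850
Extrapolated: 1.0844481850 / 1 = 1.0844481850
Gap between inputs: 1.082e-01; correction applied: −0.1082327625.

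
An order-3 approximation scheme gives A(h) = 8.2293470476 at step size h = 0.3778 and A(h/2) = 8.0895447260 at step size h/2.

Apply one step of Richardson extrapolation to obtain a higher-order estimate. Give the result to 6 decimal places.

Error is O(h^3); halving h shrinks it by 2^3 = 8.
8*8.0895447260 − 8.2293470476 = 56.4870107604
Denominator 8 − 1 = 7.
56.4870107604 ÷ 7 = 8.0695729658

8.069573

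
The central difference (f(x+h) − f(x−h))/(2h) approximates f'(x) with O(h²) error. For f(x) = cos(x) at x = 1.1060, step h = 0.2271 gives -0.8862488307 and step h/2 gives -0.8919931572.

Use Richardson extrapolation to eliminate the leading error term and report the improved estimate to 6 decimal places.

r = 2: numerator weight 4, denominator 3.
Numerator 4·A(h/2) − A(h) = 4·(-0.8919931572) − (-0.8862488307) = -2.6817237981
Divide by 2^2 − 1 = 3.
(4·(-0.8919931572) − (-0.8862488307))/(4 − 1) = -0.8939079327
Correction |R − A(h/2)| = 1.915e-03; gap |A(h/2) − A(h)| = 5.744e-03.

-0.893908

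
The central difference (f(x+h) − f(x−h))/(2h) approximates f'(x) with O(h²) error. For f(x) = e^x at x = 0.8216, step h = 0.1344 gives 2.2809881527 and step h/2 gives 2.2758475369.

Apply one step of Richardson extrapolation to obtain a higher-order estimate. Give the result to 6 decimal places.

2.274134

Method order is 2; weight 2^2 = 4.
4·2.2758475369 = 9.1033901476; subtract 2.2809881527 → 6.8224019949
Denominator 4 − 1 = 3.
R = 6.8224019949/3 = 2.2741339983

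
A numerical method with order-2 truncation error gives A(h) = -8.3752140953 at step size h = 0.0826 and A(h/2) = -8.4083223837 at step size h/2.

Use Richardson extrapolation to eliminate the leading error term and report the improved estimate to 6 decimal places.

With r = 2 the leading error scales as h^2, so the weight is 2^2 = 4.
Numerator 4 × A(h/2) − A(h) = 4 × (-8.4083223837) − (-8.3752140953) = -25.2580754395
(4 × (-8.4083223837) − (-8.3752140953))/(4 − 1) = -8.4193584798

-8.419358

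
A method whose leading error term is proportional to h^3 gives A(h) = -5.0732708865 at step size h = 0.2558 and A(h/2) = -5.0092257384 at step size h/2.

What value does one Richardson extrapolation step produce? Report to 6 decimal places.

r = 3, so 2^r = 8.
8·(-5.0092257384) = -40.0738059072; (-40.0738059072) − (-5.0732708865) = -35.0005350207
Extrapolated: (-35.0005350207) / 7 = -5.0000764315
Correction |R − A(h/2)| = 9.149e-03; gap |A(h/2) − A(h)| = 6.405e-02.

-5.000076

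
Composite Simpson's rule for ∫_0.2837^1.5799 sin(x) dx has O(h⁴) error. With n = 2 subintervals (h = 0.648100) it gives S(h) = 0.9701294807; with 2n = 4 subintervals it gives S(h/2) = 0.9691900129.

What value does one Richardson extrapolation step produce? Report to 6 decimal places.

r = 4, so 2^r = 16.
16 × 0.9691900129 − 0.9701294807 = 14.5369107257
Denominator 16 − 1 = 15.
Extrapolated: 14.5369107257 / 15 = 0.9691273817
Gap between inputs: 9.395e-04; correction applied: −0.0000626312.

0.969127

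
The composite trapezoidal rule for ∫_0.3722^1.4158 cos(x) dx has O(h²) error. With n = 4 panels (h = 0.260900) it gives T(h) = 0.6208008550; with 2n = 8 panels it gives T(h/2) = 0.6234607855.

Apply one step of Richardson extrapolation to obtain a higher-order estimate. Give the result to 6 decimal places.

r = 2: numerator weight 4, denominator 3.
4*0.6234607855 = 2.4938431420; subtract 0.6208008550 → 1.8730422870
Denominator 4 − 1 = 3.
Result: 0.6243474290

0.624347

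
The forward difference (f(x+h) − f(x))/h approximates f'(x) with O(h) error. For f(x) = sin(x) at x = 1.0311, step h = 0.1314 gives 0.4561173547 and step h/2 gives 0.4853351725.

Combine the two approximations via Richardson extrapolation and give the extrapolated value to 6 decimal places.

0.514553

With r = 1 the leading error scales as h^1, so the weight is 2^1 = 2.
Numerator 2×A(h/2) − A(h) = 2×0.4853351725 − 0.4561173547 = 0.5145529903
0.5145529903 ÷ 1 = 0.5145529903
Shift from A(h/2): +0.0292178178.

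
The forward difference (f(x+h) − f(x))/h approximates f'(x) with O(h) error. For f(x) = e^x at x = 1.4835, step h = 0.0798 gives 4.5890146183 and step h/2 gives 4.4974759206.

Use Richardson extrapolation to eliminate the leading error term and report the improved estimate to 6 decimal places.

Order 1 gives 2^r = 2 and 2^r − 1 = 1.
Weighted: 8.9949518412 − 4.5890146183 = 4.4059372229
Divide by 2^1 − 1 = 1.
4.4059372229 ÷ 1 = 4.4059372229
Shift from A(h/2): −0.0915386977.

4.405937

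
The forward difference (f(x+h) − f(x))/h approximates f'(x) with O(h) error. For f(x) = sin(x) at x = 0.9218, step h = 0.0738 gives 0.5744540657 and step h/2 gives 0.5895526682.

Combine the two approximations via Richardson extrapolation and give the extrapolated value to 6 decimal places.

Order 1 gives 2^r = 2 and 2^r − 1 = 1.
Top: 2(0.5895526682) − (0.5744540657) = 0.6046512707
(2·0.5895526682 − 0.5744540657)/(2 − 1) = 0.6046512707
Gap between inputs: 1.510e-02; correction applied: +0.0150986025.

0.604651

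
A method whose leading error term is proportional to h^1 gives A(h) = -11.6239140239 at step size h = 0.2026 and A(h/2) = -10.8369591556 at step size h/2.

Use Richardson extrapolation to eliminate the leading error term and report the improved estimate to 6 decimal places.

-10.050004

Method order is 1; weight 2^1 = 2.
Weighted: (-21.6739183112) − (-11.6239140239) = -10.0500042873
Extrapolated: (-10.0500042873) / 1 = -10.0500042873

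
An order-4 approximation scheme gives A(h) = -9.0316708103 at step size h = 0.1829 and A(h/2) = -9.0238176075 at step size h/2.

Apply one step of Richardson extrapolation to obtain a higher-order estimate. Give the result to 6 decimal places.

r = 4: numerator weight 16, denominator 15.
16×(-9.0238176075) = -144.3810817200; (-144.3810817200) − (-9.0316708103) = -135.3494109097
Divide by 2^4 − 1 = 15.
R = (-135.3494109097)/15 = -9.0232940606
Shift from A(h/2): +0.0005235469.

-9.023294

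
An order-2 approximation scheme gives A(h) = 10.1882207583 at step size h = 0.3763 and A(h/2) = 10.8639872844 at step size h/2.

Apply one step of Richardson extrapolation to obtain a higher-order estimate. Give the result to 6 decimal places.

r = 2, so 2^r = 4.
2^2 × A(h/2) = 43.4559491376; minus A(h) gives 33.2677283793.
(4 × 10.8639872844 − 10.1882207583)/(4 − 1) = 11.0892427931

11.089243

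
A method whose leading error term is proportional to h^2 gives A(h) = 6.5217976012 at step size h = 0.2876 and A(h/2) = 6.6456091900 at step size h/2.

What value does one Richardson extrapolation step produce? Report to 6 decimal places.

6.686880

With r = 2 the leading error scales as h^2, so the weight is 2^2 = 4.
2^2·A(h/2) = 26.5824367600; minus A(h) gives 20.0606391588.
Divide by 2^2 − 1 = 3.
Result: 6.6868797196
Shift from A(h/2): +0.0412705296.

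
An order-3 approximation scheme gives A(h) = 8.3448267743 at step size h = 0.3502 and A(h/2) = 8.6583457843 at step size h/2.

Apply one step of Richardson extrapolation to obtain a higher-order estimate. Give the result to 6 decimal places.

8.703134

r = 3, so 2^r = 8.
8*8.6583457843 = 69.2667662744; 69.2667662744 − 8.3448267743 = 60.9219395001
60.9219395001 ÷ 7 = 8.7031342143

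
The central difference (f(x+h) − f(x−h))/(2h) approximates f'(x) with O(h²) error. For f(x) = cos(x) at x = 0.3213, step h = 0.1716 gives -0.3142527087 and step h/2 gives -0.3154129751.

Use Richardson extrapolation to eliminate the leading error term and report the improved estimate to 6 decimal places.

Leading term ∝ h^2; use weight 4 = 2^2.
4·(-0.3154129751) = -1.2616519004; (-1.2616519004) − (-0.3142527087) = -0.9473991917
Denominator 4 − 1 = 3.
Extrapolated: (-0.9473991917) / 3 = -0.3157997306

-0.315800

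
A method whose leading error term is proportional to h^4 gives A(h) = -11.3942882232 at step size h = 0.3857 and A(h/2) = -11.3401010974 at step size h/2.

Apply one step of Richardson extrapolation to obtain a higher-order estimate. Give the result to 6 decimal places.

-11.336489

Method order is 4; weight 2^4 = 16.
16·(-11.3401010974) − (-11.3942882232) = -170.0473293352
Denominator 16 − 1 = 15.
R = (-170.0473293352)/15 = -11.3364886223
Correction |R − A(h/2)| = 3.612e-03; gap |A(h/2) − A(h)| = 5.419e-02.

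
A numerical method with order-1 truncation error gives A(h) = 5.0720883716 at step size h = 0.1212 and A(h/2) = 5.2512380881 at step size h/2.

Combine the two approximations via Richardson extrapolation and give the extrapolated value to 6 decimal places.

r = 1, so 2^r = 2.
A(h/2) − A(h) = 5.2512380881 − 5.0720883716 = 0.1791497165
Correction (A(h/2) − A(h))/(2 − 1) = 0.1791497165/1 = 0.1791497165
R = 5.2512380881 + 0.1791497165 = 5.4303878046
Gap between inputs: 1.791e-01; correction applied: +0.1791497165.

5.430388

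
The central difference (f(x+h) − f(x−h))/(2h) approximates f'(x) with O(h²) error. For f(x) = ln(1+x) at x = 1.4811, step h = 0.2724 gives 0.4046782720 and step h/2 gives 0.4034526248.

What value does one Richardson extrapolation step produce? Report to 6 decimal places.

r = 2: numerator weight 4, denominator 3.
2^2·A(h/2) = 1.6138104992; minus A(h) gives 1.2091322272.
R = 1.2091322272/3 = 0.4030440757

0.403044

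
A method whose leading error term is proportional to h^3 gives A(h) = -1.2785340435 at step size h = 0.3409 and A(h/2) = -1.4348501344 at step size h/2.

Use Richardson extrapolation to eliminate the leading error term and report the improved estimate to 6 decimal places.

Order 3 gives 2^r = 8 and 2^r − 1 = 7.
A(h/2) − A(h) = -1.4348501344 − (-1.2785340435) = -0.1563160909
Correction (A(h/2) − A(h))/(8 − 1) = (-0.1563160909)/7 = -0.0223308701
R = A(h/2) + (A(h/2) − A(h))/7 = -1.4348501344 − 0.0223308701 = -1.4571810045
Shift from A(h/2): −0.0223308701.

-1.457181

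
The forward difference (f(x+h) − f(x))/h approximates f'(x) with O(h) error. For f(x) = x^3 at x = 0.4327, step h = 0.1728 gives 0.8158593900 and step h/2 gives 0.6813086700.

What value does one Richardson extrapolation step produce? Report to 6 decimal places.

Leading term ∝ h^1; use weight 2 = 2^1.
Top: 2(0.6813086700) − (0.8158593900) = 0.5467579500
0.5467579500 ÷ 1 = 0.5467579500

0.546758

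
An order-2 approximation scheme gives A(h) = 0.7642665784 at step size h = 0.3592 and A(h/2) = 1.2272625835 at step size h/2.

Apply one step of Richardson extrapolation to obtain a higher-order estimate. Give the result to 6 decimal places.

r = 2, so 2^r = 4.
Difference of the inputs: 1.2272625835 − 0.7642665784 = 0.4629960051
Divide by 2^2 − 1 = 3: 0.4629960051/3 = 0.1543320017
R = 1.2272625835 + 0.1543320017 = 1.3815945852

1.381595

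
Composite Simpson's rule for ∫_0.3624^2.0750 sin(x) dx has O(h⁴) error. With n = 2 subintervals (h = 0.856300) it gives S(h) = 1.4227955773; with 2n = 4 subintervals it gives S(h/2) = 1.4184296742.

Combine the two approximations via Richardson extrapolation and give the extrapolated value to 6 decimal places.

1.418139

r = 4: numerator weight 16, denominator 15.
Numerator 16 × A(h/2) − A(h) = 16 × 1.4184296742 − 1.4227955773 = 21.2720792099
21.2720792099 ÷ 15 = 1.4181386140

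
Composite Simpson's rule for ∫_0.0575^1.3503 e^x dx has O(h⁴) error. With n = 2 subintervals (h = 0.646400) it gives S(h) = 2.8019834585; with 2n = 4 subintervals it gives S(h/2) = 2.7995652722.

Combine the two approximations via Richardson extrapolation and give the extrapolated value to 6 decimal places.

Leading term ∝ h^4; use weight 16 = 2^4.
2^4 × A(h/2) = 44.7930443552; minus A(h) gives 41.9910608967.
R = 41.9910608967/15 = 2.7994040598
Shift from A(h/2): −0.0001612124.

2.799404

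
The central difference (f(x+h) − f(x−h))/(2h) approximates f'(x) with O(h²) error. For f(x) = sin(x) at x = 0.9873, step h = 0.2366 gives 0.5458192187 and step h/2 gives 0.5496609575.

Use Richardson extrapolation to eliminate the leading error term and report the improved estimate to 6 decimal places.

0.550942

The method has order 2: 2^2 = 4.
Numerator 4*A(h/2) − A(h) = 4*0.5496609575 − 0.5458192187 = 1.6528246113
R = 1.6528246113/3 = 0.5509415371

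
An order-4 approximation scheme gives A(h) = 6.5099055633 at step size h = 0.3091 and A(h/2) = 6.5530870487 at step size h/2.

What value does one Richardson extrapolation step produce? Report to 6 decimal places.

r = 4: numerator weight 16, denominator 15.
16·6.5530870487 = 104.8493927792; 104.8493927792 − 6.5099055633 = 98.3394872159
(16·6.5530870487 − 6.5099055633)/(16 − 1) = 6.5559658144

6.555966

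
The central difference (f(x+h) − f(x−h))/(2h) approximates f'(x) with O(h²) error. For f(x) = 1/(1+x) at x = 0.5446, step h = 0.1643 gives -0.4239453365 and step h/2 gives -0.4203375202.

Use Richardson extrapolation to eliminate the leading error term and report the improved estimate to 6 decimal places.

The method has order 2: 2^2 = 4.
A(h/2) − A(h) = -0.4203375202 − (-0.4239453365) = 0.0036078163
Divide by 2^2 − 1 = 3: 0.0036078163/3 = 0.0012026054
R = A(h/2) + (A(h/2) − A(h))/3 = -0.4203375202 + 0.0012026054 = -0.4191349148
Shift from A(h/2): +0.0012026054.

-0.419135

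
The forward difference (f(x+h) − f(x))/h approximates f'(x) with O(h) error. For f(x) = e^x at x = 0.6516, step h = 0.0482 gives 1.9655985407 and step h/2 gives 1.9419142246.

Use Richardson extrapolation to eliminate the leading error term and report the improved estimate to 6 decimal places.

Method order is 1; weight 2^1 = 2.
Weighted: 3.8838284492 − 1.9655985407 = 1.9182299085
Denominator 2 − 1 = 1.
Extrapolated: 1.9182299085 / 1 = 1.9182299085
Gap between inputs: 2.368e-02; correction applied: −0.0236843161.

1.918230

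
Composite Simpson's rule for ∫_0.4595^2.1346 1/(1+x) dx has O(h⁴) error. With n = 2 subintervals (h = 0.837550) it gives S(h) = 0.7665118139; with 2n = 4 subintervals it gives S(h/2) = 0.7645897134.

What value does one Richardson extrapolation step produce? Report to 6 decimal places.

0.764462

With r = 4 the leading error scales as h^4, so the weight is 2^4 = 16.
Difference of the inputs: 0.7645897134 − 0.7665118139 = -0.0019221005
Correction (A(h/2) − A(h))/(16 − 1) = (-0.0019221005)/15 = -0.0001281400
R = A(h/2) + (A(h/2) − A(h))/15 = 0.7645897134 − 0.0001281400 = 0.7644615734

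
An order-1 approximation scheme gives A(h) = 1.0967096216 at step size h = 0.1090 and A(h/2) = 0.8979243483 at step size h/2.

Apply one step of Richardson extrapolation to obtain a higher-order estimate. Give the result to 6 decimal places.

Method order is 1; weight 2^1 = 2.
2 × 0.8979243483 − 1.0967096216 = 0.6991390750
Denominator 2 − 1 = 1.
R = 0.6991390750/1 = 0.6991390750

0.699139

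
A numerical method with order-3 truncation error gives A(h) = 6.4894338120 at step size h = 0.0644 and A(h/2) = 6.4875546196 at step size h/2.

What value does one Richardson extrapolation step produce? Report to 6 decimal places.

6.487286

Order 3 gives 2^r = 8 and 2^r − 1 = 7.
8 × 6.4875546196 = 51.9004369568; 51.9004369568 − 6.4894338120 = 45.4110031448
Denominator 8 − 1 = 7.
Extrapolated: 45.4110031448 / 7 = 6.4872861635
Gap between inputs: 1.879e-03; correction applied: −0.0002684561.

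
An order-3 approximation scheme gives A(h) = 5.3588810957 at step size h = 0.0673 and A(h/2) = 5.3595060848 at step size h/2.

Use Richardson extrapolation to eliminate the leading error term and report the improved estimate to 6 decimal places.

Error is O(h^3); halving h shrinks it by 2^3 = 8.
Weighted: 42.8760486784 − 5.3588810957 = 37.5171675827
R = 37.5171675827/7 = 5.3595953690
Gap between inputs: 6.250e-04; correction applied: +0.0000892842.

5.359595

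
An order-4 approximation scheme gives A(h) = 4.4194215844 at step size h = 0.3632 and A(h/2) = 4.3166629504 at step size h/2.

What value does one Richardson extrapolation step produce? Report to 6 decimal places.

r = 4: numerator weight 16, denominator 15.
Numerator 16*A(h/2) − A(h) = 16*4.3166629504 − 4.4194215844 = 64.6471856220
R = 64.6471856220/15 = 4.3098123748

4.309812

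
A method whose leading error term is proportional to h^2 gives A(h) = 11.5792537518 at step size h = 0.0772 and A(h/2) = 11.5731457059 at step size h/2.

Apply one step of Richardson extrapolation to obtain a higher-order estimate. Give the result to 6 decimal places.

r = 2: numerator weight 4, denominator 3.
Top: 4(11.5731457059) − (11.5792537518) = 34.7133290718
Denominator 4 − 1 = 3.
R = 34.7133290718/3 = 11.5711096906
Shift from A(h/2): −0.0020360153.

11.571110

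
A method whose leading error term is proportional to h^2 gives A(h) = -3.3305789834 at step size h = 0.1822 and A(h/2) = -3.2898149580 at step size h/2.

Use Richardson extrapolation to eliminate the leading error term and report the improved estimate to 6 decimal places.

With r = 2 the leading error scales as h^2, so the weight is 2^2 = 4.
A(h/2) − A(h) = -3.2898149580 − (-3.3305789834) = 0.0407640254
Correction (A(h/2) − A(h))/(4 − 1) = 0.0407640254/3 = 0.0135880085
R = A(h/2) + (A(h/2) − A(h))/3 = -3.2898149580 + 0.0135880085 = -3.2762269495

-3.276227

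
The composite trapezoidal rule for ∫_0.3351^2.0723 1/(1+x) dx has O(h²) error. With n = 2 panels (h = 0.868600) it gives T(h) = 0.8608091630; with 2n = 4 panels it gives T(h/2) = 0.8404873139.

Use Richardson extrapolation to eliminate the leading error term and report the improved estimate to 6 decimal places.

Method order is 2; weight 2^2 = 4.
4 × 0.8404873139 − 0.8608091630 = 2.5011400926
R = 2.5011400926/3 = 0.8337133642

0.833713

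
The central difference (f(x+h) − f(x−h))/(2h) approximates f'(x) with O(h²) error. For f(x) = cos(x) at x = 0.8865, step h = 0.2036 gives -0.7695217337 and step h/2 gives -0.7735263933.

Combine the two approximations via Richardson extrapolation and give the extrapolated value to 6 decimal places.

r = 2, so 2^r = 4.
4*(-0.7735263933) = -3.0941055732; (-3.0941055732) − (-0.7695217337) = -2.3245838395
(4*(-0.7735263933) − (-0.7695217337))/(4 − 1) = -0.7748612798
Gap between inputs: 4.005e-03; correction applied: −0.0013348865.

-0.774861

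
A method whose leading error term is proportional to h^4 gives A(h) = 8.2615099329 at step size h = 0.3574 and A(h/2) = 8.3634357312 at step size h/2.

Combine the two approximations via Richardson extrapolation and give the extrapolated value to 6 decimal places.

8.370231

Leading term ∝ h^4; use weight 16 = 2^4.
16·8.3634357312 − 8.2615099329 = 125.5534617663
Denominator 16 − 1 = 15.
Result: 8.3702307844
Gap between inputs: 1.019e-01; correction applied: +0.0067950532.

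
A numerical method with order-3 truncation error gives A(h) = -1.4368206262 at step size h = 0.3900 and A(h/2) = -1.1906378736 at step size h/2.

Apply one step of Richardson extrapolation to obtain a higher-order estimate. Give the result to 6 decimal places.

Leading term ∝ h^3; use weight 8 = 2^3.
2^3×A(h/2) = -9.5251029888; minus A(h) gives -8.0882823626.
R = (-8.0882823626)/7 = -1.1554689089

-1.155469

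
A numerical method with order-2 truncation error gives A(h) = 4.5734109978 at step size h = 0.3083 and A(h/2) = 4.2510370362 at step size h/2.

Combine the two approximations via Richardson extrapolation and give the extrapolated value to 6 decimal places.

4.143579

With r = 2 the leading error scales as h^2, so the weight is 2^2 = 4.
A(h/2) − A(h) = 4.2510370362 − 4.5734109978 = -0.3223739616
Divide by 2^2 − 1 = 3: (-0.3223739616)/3 = -0.1074579872
R = 4.2510370362 − 0.1074579872 = 4.1435790490
Shift from A(h/2): −0.1074579872.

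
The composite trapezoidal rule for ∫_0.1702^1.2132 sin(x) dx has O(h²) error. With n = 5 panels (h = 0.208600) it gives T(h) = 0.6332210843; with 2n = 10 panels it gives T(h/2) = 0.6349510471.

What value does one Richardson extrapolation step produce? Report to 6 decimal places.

0.635528

Leading term ∝ h^2; use weight 4 = 2^2.
Difference of the inputs: 0.6349510471 − 0.6332210843 = 0.0017299628
Correction (A(h/2) − A(h))/(4 − 1) = 0.0017299628/3 = 0.0005766543
R = 0.6349510471 + 0.0005766543 = 0.6355277014
Correction |R − A(h/2)| = 5.767e-04; gap |A(h/2) − A(h)| = 1.730e-03.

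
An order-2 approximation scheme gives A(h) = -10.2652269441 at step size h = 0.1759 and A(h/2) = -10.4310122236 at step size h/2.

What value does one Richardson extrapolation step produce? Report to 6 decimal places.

r = 2, so 2^r = 4.
A(h/2) − A(h) = -10.4310122236 − (-10.2652269441) = -0.1657852795
Correction (A(h/2) − A(h))/(4 − 1) = (-0.1657852795)/3 = -0.0552617598
R = A(h/2) + (A(h/2) − A(h))/3 = -10.4310122236 − 0.0552617598 = -10.4862739834
Correction |R − A(h/2)| = 5.526e-02; gap |A(h/2) − A(h)| = 1.658e-01.

-10.486274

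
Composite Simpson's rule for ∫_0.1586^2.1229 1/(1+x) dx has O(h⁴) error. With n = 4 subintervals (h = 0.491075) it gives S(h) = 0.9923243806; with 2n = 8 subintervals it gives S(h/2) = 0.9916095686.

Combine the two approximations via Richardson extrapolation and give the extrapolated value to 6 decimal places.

0.991562

With r = 4 the leading error scales as h^4, so the weight is 2^4 = 16.
2^4·A(h/2) = 15.8657530976; minus A(h) gives 14.8734287170.
Divide by 2^4 − 1 = 15.
R = 14.8734287170/15 = 0.9915619145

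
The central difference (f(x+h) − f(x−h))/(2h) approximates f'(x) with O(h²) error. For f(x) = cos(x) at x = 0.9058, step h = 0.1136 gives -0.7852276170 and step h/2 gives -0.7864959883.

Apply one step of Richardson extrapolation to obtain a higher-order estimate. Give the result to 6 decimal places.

-0.786919

Leading term ∝ h^2; use weight 4 = 2^2.
Numerator 4*A(h/2) − A(h) = 4*(-0.7864959883) − (-0.7852276170) = -2.3607563362
(-2.3607563362) ÷ 3 = -0.7869187787
Correction |R − A(h/2)| = 4.228e-04; gap |A(h/2) − A(h)| = 1.268e-03.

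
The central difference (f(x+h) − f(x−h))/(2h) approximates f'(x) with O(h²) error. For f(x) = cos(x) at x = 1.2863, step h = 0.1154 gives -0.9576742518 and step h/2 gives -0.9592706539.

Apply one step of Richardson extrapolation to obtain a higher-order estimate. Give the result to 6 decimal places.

Method order is 2; weight 2^2 = 4.
Top: 4(-0.9592706539) − (-0.9576742518) = -2.8794083638
(-2.8794083638) ÷ 3 = -0.9598027879

-0.959803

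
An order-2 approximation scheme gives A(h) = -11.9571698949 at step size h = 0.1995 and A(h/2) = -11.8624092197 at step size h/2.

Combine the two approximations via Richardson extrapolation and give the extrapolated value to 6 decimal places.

-11.830822

Leading term ∝ h^2; use weight 4 = 2^2.
A(h/2) − A(h) = -11.8624092197 − (-11.9571698949) = 0.0947606752
Correction (A(h/2) − A(h))/(4 − 1) = 0.0947606752/3 = 0.0315868917
R = -11.8624092197 + 0.0315868917 = -11.8308223280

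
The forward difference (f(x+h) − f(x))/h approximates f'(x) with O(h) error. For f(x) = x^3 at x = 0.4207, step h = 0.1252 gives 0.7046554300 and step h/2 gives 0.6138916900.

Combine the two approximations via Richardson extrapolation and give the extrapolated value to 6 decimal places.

Order 1 gives 2^r = 2 and 2^r − 1 = 1.
Numerator 2×A(h/2) − A(h) = 2×0.6138916900 − 0.7046554300 = 0.5231279500
Extrapolated: 0.5231279500 / 1 = 0.5231279500

0.523128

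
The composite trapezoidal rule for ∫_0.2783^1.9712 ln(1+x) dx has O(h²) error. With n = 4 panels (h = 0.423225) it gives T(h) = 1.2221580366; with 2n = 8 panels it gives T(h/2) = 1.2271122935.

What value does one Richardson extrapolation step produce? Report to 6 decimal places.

r = 2: numerator weight 4, denominator 3.
4×1.2271122935 = 4.9084491740; 4.9084491740 − 1.2221580366 = 3.6862911374
Divide by 2^2 − 1 = 3.
So the Richardson estimate is 1.2287637125.

1.228764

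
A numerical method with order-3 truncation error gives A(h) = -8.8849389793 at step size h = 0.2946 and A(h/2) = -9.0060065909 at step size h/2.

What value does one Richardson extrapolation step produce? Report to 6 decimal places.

Order 3 gives 2^r = 8 and 2^r − 1 = 7.
Numerator 8*A(h/2) − A(h) = 8*(-9.0060065909) − (-8.8849389793) = -63.1631137479
Divide by 2^3 − 1 = 7.
R = (-63.1631137479)/7 = -9.0233019640

-9.023302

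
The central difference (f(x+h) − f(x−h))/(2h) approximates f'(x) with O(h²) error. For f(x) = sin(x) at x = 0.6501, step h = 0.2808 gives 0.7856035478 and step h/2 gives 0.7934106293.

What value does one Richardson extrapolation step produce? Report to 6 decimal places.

0.796013

Error is O(h^2); halving h shrinks it by 2^2 = 4.
4*0.7934106293 − 0.7856035478 = 2.3880389694
R = 2.3880389694/3 = 0.7960129898
Gap between inputs: 7.807e-03; correction applied: +0.0026023605.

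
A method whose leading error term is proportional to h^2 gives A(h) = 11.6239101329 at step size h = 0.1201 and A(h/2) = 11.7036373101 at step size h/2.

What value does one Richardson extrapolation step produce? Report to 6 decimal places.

r = 2, so 2^r = 4.
Difference of the inputs: 11.7036373101 − 11.6239101329 = 0.0797271772
Divide by 2^2 − 1 = 3: 0.0797271772/3 = 0.0265757257
R = A(h/2) + (A(h/2) − A(h))/3 = 11.7036373101 + 0.0265757257 = 11.7302130358

11.730213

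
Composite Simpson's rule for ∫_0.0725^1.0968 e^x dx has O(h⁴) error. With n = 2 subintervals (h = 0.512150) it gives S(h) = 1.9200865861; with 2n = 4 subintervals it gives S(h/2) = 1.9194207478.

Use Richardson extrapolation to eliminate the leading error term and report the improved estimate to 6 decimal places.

r = 4: numerator weight 16, denominator 15.
16 × 1.9194207478 − 1.9200865861 = 28.7906453787
Denominator 16 − 1 = 15.
So the Richardson estimate is 1.9193763586.
Correction |R − A(h/2)| = 4.439e-05; gap |A(h/2) − A(h)| = 6.658e-04.

1.919376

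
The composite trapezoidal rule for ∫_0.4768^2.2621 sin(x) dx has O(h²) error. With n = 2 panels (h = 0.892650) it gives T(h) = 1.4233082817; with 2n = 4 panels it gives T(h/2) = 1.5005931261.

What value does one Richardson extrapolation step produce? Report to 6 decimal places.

The method has order 2: 2^2 = 4.
Difference of the inputs: 1.5005931261 − 1.4233082817 = 0.0772848444
Divide by 2^2 − 1 = 3: 0.0772848444/3 = 0.0257616148
R = 1.5005931261 + 0.0257616148 = 1.5263547409

1.526355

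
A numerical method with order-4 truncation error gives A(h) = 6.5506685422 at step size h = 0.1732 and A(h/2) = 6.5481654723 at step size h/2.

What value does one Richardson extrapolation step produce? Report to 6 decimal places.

6.547999

Method order is 4; weight 2^4 = 16.
A(h/2) − A(h) = 6.5481654723 − 6.5506685422 = -0.0025030699
Correction (A(h/2) − A(h))/(16 − 1) = (-0.0025030699)/15 = -0.0001668713
R = 6.5481654723 − 0.0001668713 = 6.5479986010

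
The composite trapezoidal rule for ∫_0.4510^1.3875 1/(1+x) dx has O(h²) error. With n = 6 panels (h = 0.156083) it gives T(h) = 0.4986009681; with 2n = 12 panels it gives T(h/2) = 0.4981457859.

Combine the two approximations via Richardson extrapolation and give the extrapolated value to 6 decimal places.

The method has order 2: 2^2 = 4.
Top: 4(0.4981457859) − (0.4986009681) = 1.4939821755
1.4939821755 ÷ 3 = 0.4979940585

0.497994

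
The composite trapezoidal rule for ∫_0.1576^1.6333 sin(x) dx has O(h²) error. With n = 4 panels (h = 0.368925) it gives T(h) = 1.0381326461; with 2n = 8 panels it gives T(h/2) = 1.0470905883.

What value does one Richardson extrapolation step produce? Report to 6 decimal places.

r = 2: numerator weight 4, denominator 3.
4×1.0470905883 − 1.0381326461 = 3.1502297071
R = 3.1502297071/3 = 1.0500765690
Shift from A(h/2): +0.0029859807.

1.050077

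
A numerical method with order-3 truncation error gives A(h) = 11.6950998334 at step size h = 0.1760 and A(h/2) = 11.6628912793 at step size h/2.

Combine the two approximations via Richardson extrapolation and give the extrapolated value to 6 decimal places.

Method order is 3; weight 2^3 = 8.
Top: 8(11.6628912793) − (11.6950998334) = 81.6080304010
Extrapolated: 81.6080304010 / 7 = 11.6582900573

11.658290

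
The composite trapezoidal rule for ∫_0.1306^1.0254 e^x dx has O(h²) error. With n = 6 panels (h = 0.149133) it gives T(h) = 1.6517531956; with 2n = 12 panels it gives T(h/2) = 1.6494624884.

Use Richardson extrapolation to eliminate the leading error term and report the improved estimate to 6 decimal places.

1.648699

r = 2, so 2^r = 4.
4×1.6494624884 − 1.6517531956 = 4.9460967580
Divide by 2^2 − 1 = 3.
R = 4.9460967580/3 = 1.6486989193
Shift from A(h/2): −0.0007635691.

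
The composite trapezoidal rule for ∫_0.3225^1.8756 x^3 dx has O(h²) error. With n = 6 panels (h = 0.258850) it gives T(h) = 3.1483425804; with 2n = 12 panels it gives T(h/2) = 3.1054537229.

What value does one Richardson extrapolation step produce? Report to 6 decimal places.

3.091157

r = 2: numerator weight 4, denominator 3.
4*3.1054537229 = 12.4218148916; 12.4218148916 − 3.1483425804 = 9.2734723112
Denominator 4 − 1 = 3.
(4*3.1054537229 − 3.1483425804)/(4 − 1) = 3.0911574371
Correction |R − A(h/2)| = 1.430e-02; gap |A(h/2) − A(h)| = 4.289e-02.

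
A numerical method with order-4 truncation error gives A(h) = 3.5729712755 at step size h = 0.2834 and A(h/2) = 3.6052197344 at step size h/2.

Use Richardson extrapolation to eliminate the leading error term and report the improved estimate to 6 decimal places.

With r = 4 the leading error scales as h^4, so the weight is 2^4 = 16.
16·3.6052197344 = 57.6835157504; 57.6835157504 − 3.5729712755 = 54.1105444749
Denominator 16 − 1 = 15.
So the Richardson estimate is 3.6073696317.

3.607370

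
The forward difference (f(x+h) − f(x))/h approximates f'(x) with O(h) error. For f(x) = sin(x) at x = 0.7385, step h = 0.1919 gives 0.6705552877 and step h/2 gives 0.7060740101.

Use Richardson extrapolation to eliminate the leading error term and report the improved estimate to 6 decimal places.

The method has order 1: 2^1 = 2.
2^1×A(h/2) = 1.4121480202; minus A(h) gives 0.7415927325.
(2×0.7060740101 − 0.6705552877)/(2 − 1) = 0.7415927325
Gap between inputs: 3.552e-02; correction applied: +0.0355187224.

0.741593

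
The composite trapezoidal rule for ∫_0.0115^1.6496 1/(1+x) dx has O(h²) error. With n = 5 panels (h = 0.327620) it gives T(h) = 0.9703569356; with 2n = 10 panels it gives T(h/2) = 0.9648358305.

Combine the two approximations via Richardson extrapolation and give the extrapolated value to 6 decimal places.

Error is O(h^2); halving h shrinks it by 2^2 = 4.
A(h/2) − A(h) = 0.9648358305 − 0.9703569356 = -0.0055211051
Divide by 2^2 − 1 = 3: (-0.0055211051)/3 = -0.0018403684
R = 0.9648358305 − 0.0018403684 = 0.9629954621

0.962995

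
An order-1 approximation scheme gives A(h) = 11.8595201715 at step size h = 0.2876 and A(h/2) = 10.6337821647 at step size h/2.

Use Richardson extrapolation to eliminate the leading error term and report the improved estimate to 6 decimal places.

9.408044

The method has order 1: 2^1 = 2.
2 × 10.6337821647 − 11.8595201715 = 9.4080441579
Divide by 2^1 − 1 = 1.
(2 × 10.6337821647 − 11.8595201715)/(2 − 1) = 9.4080441579
Shift from A(h/2): −1.2257380068.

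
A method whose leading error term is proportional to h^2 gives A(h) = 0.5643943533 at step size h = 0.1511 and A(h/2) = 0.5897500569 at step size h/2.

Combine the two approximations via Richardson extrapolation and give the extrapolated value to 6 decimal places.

0.598202

r = 2, so 2^r = 4.
Weighted: 2.3590002276 − 0.5643943533 = 1.7946058743
R = 1.7946058743/3 = 0.5982019581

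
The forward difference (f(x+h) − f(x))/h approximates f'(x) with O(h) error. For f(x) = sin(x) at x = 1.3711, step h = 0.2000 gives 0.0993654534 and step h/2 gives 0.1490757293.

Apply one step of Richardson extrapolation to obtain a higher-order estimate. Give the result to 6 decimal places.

Method order is 1; weight 2^1 = 2.
2·0.1490757293 = 0.2981514586; 0.2981514586 − 0.0993654534 = 0.1987860052
0.1987860052 ÷ 1 = 0.1987860052

0.198786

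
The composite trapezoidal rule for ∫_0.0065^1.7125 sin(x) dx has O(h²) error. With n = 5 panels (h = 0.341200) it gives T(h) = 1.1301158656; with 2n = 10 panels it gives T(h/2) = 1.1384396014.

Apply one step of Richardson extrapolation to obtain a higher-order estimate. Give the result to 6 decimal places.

The method has order 2: 2^2 = 4.
4×1.1384396014 = 4.5537584056; 4.5537584056 − 1.1301158656 = 3.4236425400
Divide by 2^2 − 1 = 3.
R = 3.4236425400/3 = 1.1412141800
Gap between inputs: 8.324e-03; correction applied: +0.0027745786.

1.141214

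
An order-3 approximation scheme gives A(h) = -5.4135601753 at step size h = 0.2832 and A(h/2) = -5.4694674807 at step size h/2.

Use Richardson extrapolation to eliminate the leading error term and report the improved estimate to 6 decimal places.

r = 3: numerator weight 8, denominator 7.
8 × (-5.4694674807) − (-5.4135601753) = -38.3421796703
Divide by 2^3 − 1 = 7.
(-38.3421796703) ÷ 7 = -5.4774542386

-5.477454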